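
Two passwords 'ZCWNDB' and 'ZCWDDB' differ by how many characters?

Differing positions: 4. Hamming distance = 1.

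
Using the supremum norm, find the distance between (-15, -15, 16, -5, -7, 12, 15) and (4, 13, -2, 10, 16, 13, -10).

max(|x_i - y_i|) = max(|-15 - 4|, |-15 - 13|, |16 - (-2)|, |-5 - 10|, |-7 - 16|, |12 - 13|, |15 - (-10)|) = max(19, 28, 18, 15, 23, 1, 25) = 28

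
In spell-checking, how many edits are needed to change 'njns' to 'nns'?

Let D[i][j] be the edit distance between the first i characters of 'njns' and the first j characters of 'nns', with D[i][0] = i, D[0][j] = j, and D[i][j] = D[i-1][j-1] if the characters match, else 1 + min(D[i-1][j], D[i][j-1], D[i-1][j-1]). Filling the table (rows: prefixes of 'njns', columns: prefixes of 'nns'):
     ε  n  n  s
  ε  0  1  2  3
  n  1  0  1  2
  j  2  1  1  2
  n  3  2  1  2
  s  4  3  2  1
The bottom-right entry gives D[4][3] = 1, so no sequence of fewer than 1 edit works. Backtracking through the table gives one optimal edit sequence (1 edit):
  njns → nns (del j @2)
Edit distance = 1.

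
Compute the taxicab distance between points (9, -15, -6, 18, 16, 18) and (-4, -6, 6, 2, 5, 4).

Σ|x_i - y_i| = |9 - (-4)| + |-15 - (-6)| + |-6 - 6| + |18 - 2| + |16 - 5| + |18 - 4| = 13 + 9 + 12 + 16 + 11 + 14 = 75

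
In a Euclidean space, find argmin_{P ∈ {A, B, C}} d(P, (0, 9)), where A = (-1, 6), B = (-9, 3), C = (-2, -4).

Distances: d(A) ≈ 3.1623, d(B) ≈ 10.8167, d(C) ≈ 13.1529. Nearest: A = (-1, 6) with distance 3.1623.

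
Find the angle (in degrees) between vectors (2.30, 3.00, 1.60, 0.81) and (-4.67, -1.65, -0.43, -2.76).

With u = (2.30, 3.00, 1.60, 0.81), v = (-4.67, -1.65, -0.43, -2.76):
u·v = 2.3·(-4.67) + 3·(-1.65) + 1.6·(-0.43) + 0.81·(-2.76) = (-10.741) + (-4.95) + (-0.688) + (-2.2356) = -18.6146.
|u| = √(2.3² + 3² + 1.6² + 0.81²) = √(5.29 + 9 + 2.56 + 0.6561) = √17.5061, |v| = √((-4.67)² + (-1.65)² + (-0.43)² + (-2.76)²) = √(21.8089 + 2.7225 + 0.1849 + 7.6176) = √32.3339.
cos θ = (u·v)/(|u||v|) = -18.6146/(√17.5061·√32.3339) ≈ -0.782402
θ = arccos(-0.782402) ≈ 141.48°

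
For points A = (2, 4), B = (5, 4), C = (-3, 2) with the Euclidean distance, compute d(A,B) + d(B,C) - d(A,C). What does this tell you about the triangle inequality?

d(A,B) = √(3² + 0²) = √9 = 3, d(B,C) = √(8² + 2²) = √68 ≈ 8.2462, d(A,C) = √(5² + 2²) = √29 ≈ 5.3852.
d(A,B) + d(B,C) - d(A,C) = 3 + 8.2462 - 5.3852 = 11.2462 - 5.3852 = 5.861 (to 4 decimal places). This is ≥ 0, so the triangle inequality holds for these points.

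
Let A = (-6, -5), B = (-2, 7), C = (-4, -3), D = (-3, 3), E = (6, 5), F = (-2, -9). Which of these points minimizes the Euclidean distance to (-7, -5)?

Distances: d(A) = 1, d(B) = 13, d(C) ≈ 3.6056, d(D) ≈ 8.9443, d(E) ≈ 16.4012, d(F) ≈ 6.4031. Nearest: A = (-6, -5) with distance 1.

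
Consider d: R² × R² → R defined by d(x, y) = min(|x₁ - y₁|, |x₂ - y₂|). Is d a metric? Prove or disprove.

No. d fails identity of indiscernibles: take x = (-3, 0) and y = (-3, 6). Then d(x,y) = min(|-3 - (-3)|, |0 - 6|) = min(0, 6) = 0, yet x ≠ y.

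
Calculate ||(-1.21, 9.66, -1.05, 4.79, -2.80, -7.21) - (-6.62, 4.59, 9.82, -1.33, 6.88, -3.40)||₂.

√(Σ(x_i - y_i)²) = √((-1.21 - (-6.62))² + (9.66 - 4.59)² + (-1.05 - 9.82)² + (4.79 - (-1.33))² + (-2.8 - 6.88)² + (-7.21 - (-3.4))²)
= √(5.41² + 5.07² + (-10.87)² + 6.12² + (-9.68)² + (-3.81)²) = √(29.2681 + 25.7049 + 118.1569 + 37.4544 + 93.7024 + 14.5161) = √318.8028 ≈ 17.855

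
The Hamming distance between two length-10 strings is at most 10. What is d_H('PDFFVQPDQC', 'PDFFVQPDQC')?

Differing positions: none. Hamming distance = 0. The maximum possible Hamming distance for length-10 strings is 10, so d_H/10 = 0/10 = 0.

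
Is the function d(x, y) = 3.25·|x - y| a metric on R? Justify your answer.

Yes. Since |x - y| is a metric on R and 3.25 > 0, the positive scalar multiple 3.25·|x - y| is also a metric: scaling by a positive constant preserves non-negativity, identity (d=0 ⟺ |x-y|=0 ⟺ x=y), symmetry, and the triangle inequality.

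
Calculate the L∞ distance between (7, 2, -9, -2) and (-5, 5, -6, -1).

max(|x_i - y_i|) = max(|7 - (-5)|, |2 - 5|, |-9 - (-6)|, |-2 - (-1)|) = max(12, 3, 3, 1) = 12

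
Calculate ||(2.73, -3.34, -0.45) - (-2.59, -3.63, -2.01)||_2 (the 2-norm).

(Σ|x_i - y_i|^2)^(1/2) = (|2.73 - (-2.59)|^2 + |-3.34 - (-3.63)|^2 + |-0.45 - (-2.01)|^2)^(1/2)
= (5.32^2 + 0.29^2 + 1.56^2)^(1/2) = (28.3024 + 0.0841 + 2.4336)^(1/2) = (30.8201)^(1/2) ≈ 5.5516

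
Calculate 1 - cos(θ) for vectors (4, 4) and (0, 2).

With u = (4, 4), v = (0, 2):
u·v = 4·0 + 4·2 = 0 + 8 = 8.
|u| = √(4² + 4²) = √32, |v| = √(0² + 2²) = √4, so |u||v| = √(32·4) = √128.
cos θ = (u·v)/(|u||v|) = 8/√128 ≈ 0.7071
Cosine distance = 1 - cos θ ≈ 1 - 0.7071 = 0.2929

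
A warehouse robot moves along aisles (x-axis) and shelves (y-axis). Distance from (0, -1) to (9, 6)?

Σ|x_i - y_i| = |0 - 9| + |-1 - 6| = 9 + 7 = 16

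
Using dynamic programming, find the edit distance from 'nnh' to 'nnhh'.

Let D[i][j] be the edit distance between the first i characters of 'nnh' and the first j characters of 'nnhh', with D[i][0] = i, D[0][j] = j, and D[i][j] = D[i-1][j-1] if the characters match, else 1 + min(D[i-1][j], D[i][j-1], D[i-1][j-1]). Filling the table (rows: prefixes of 'nnh', columns: prefixes of 'nnhh'):
     ε  n  n  h  h
  ε  0  1  2  3  4
  n  1  0  1  2  3
  n  2  1  0  1  2
  h  3  2  1  0  1
The bottom-right entry gives D[3][4] = 1, so no sequence of fewer than 1 edit works. Backtracking through the table gives one optimal edit sequence (1 edit):
  nnh → nnhh (ins h @3)
Edit distance = 1.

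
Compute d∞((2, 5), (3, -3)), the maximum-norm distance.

max(|x_i - y_i|) = max(|2 - 3|, |5 - (-3)|) = max(1, 8) = 8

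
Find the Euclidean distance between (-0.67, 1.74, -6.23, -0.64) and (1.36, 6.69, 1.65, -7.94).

√(Σ(x_i - y_i)²) = √((-0.67 - 1.36)² + (1.74 - 6.69)² + (-6.23 - 1.65)² + (-0.64 - (-7.94))²)
= √((-2.03)² + (-4.95)² + (-7.88)² + 7.3²) = √(4.1209 + 24.5025 + 62.0944 + 53.29) = √144.0078 ≈ 12.0003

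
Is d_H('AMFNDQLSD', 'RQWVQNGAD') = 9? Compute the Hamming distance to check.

Differing positions: 1, 2, 3, 4, 5, 6, 7, 8. Hamming distance = 8, so the claim that d_H = 9 is false.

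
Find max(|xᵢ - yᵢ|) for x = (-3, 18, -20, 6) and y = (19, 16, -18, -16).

max(|x_i - y_i|) = max(|-3 - 19|, |18 - 16|, |-20 - (-18)|, |6 - (-16)|) = max(22, 2, 2, 22) = 22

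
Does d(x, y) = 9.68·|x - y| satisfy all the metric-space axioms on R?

Yes. Since |x - y| is a metric on R and 9.68 > 0, the positive scalar multiple 9.68·|x - y| is also a metric: scaling by a positive constant preserves non-negativity, identity (d=0 ⟺ |x-y|=0 ⟺ x=y), symmetry, and the triangle inequality.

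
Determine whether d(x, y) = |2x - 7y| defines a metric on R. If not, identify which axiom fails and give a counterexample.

No. d fails symmetry: d(7, 1) = |2·7 - 7·1| = |7| = 7, but d(1, 7) = |2·1 - 7·7| = |-47| = 47. Since 7 ≠ 47, d(x,y) ≠ d(y,x) in general.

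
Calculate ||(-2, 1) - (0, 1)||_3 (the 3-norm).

(Σ|x_i - y_i|^3)^(1/3) = (|-2 - 0|^3 + |1 - 1|^3)^(1/3)
= (2^3 + 0^3)^(1/3) = (8 + 0)^(1/3) = (8)^(1/3) = 2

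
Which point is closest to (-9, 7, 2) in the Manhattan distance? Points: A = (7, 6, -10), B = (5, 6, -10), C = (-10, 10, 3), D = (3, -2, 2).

Distances: d(A) = 29, d(B) = 27, d(C) = 5, d(D) = 21. Nearest: C = (-10, 10, 3) with distance 5.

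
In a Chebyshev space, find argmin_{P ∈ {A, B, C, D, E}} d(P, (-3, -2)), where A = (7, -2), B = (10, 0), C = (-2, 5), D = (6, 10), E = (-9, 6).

Distances: d(A) = 10, d(B) = 13, d(C) = 7, d(D) = 12, d(E) = 8. Nearest: C = (-2, 5) with distance 7.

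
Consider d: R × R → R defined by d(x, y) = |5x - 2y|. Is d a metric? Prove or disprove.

No. d fails symmetry: d(9, 7) = |5·9 - 2·7| = |31| = 31, but d(7, 9) = |5·7 - 2·9| = |17| = 17. Since 31 ≠ 17, d(x,y) ≠ d(y,x) in general.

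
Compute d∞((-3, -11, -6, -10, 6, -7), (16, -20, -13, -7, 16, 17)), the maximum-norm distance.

max(|x_i - y_i|) = max(|-3 - 16|, |-11 - (-20)|, |-6 - (-13)|, |-10 - (-7)|, |6 - 16|, |-7 - 17|) = max(19, 9, 7, 3, 10, 24) = 24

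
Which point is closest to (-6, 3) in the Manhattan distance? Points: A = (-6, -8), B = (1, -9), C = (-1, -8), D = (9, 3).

Distances: d(A) = 11, d(B) = 19, d(C) = 16, d(D) = 15. Nearest: A = (-6, -8) with distance 11.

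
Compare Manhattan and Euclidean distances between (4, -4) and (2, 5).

L1 = |4 - 2| + |-4 - 5| = 2 + 9 = 11
L2 = √(2² + 9²) = √85 ≈ 9.2195
L1 ≥ L2 always (equality iff movement is along one axis); L1 > L2 here.
Ratio L1/L2 = 11/√85 ≈ 1.1931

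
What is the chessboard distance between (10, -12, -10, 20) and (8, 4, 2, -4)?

max(|x_i - y_i|) = max(|10 - 8|, |-12 - 4|, |-10 - 2|, |20 - (-4)|) = max(2, 16, 12, 24) = 24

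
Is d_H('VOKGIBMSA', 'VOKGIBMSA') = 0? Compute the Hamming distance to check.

Differing positions: none. Hamming distance = 0, so the claim is true.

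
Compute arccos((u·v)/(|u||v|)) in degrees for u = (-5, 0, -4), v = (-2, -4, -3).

With u = (-5, 0, -4), v = (-2, -4, -3):
u·v = (-5)·(-2) + 0·(-4) + (-4)·(-3) = 10 + 0 + 12 = 22.
|u| = √((-5)² + 0² + (-4)²) = √41, |v| = √((-2)² + (-4)² + (-3)²) = √29, so |u||v| = √(41·29) = √1189.
cos θ = (u·v)/(|u||v|) = 22/√1189 ≈ 0.638016
θ = arccos(0.638016) ≈ 50.36°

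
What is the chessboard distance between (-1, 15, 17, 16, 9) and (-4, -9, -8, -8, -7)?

max(|x_i - y_i|) = max(|-1 - (-4)|, |15 - (-9)|, |17 - (-8)|, |16 - (-8)|, |9 - (-7)|) = max(3, 24, 25, 24, 16) = 25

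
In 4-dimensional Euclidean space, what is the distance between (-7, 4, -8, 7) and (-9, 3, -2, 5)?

√(Σ(x_i - y_i)²) = √((-7 - (-9))² + (4 - 3)² + (-8 - (-2))² + (7 - 5)²)
= √(2² + 1² + (-6)² + 2²) = √(4 + 1 + 36 + 4) = √45 ≈ 6.7082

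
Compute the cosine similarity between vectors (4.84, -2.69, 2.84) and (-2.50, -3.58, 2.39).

With u = (4.84, -2.69, 2.84), v = (-2.50, -3.58, 2.39):
u·v = 4.84·(-2.5) + (-2.69)·(-3.58) + 2.84·2.39 = (-12.1) + 9.6302 + 6.7876 = 4.3178.
|u| = √(4.84² + (-2.69)² + 2.84²) = √(23.4256 + 7.2361 + 8.0656) = √38.7273, |v| = √((-2.5)² + (-3.58)² + 2.39²) = √(6.25 + 12.8164 + 5.7121) = √24.7785.
cos θ = (u·v)/(|u||v|) = 4.3178/(√38.7273·√24.7785) ≈ 0.1394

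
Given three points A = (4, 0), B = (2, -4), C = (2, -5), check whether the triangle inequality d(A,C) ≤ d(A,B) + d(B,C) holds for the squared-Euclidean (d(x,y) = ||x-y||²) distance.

d(A,B) = 2² + 4² = 20, d(B,C) = 0² + 1² = 1, d(A,C) = 2² + 5² = 29.
d(A,C) = 29 > 20 + 1 = 21. Triangle inequality is VIOLATED. (Squared-Euclidean is not a metric — this is a counterexample.)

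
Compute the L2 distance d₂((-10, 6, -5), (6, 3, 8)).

√(Σ(x_i - y_i)²) = √((-10 - 6)² + (6 - 3)² + (-5 - 8)²)
= √((-16)² + 3² + (-13)²) = √(256 + 9 + 169) = √434 ≈ 20.8327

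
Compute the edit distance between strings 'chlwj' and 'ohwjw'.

Let D[i][j] be the edit distance between the first i characters of 'chlwj' and the first j characters of 'ohwjw', with D[i][0] = i, D[0][j] = j, and D[i][j] = D[i-1][j-1] if the characters match, else 1 + min(D[i-1][j], D[i][j-1], D[i-1][j-1]). Filling the table (rows: prefixes of 'chlwj', columns: prefixes of 'ohwjw'):
     ε  o  h  w  j  w
  ε  0  1  2  3  4  5
  c  1  1  2  3  4  5
  h  2  2  1  2  3  4
  l  3  3  2  2  3  4
  w  4  4  3  2  3  3
  j  5  5  4  3  2  3
The bottom-right entry gives D[5][5] = 3, so no sequence of fewer than 3 edits works. Backtracking through the table gives one optimal edit sequence (3 edits):
  chlwj → ohlwj (sub c→o @1)
  ohlwj → ohwj (del l @3)
  ohwj → ohwjw (ins w @5)
Edit distance = 3.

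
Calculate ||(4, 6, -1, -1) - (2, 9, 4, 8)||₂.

√(Σ(x_i - y_i)²) = √((4 - 2)² + (6 - 9)² + (-1 - 4)² + (-1 - 8)²)
= √(2² + (-3)² + (-5)² + (-9)²) = √(4 + 9 + 25 + 81) = √119 ≈ 10.9087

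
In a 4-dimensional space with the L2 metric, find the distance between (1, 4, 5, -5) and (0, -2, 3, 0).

(Σ|x_i - y_i|^2)^(1/2) = (|1 - 0|^2 + |4 - (-2)|^2 + |5 - 3|^2 + |-5 - 0|^2)^(1/2)
= (1^2 + 6^2 + 2^2 + 5^2)^(1/2) = (1 + 36 + 4 + 25)^(1/2) = (66)^(1/2) ≈ 8.124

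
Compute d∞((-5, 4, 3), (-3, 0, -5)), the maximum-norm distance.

max(|x_i - y_i|) = max(|-5 - (-3)|, |4 - 0|, |3 - (-5)|) = max(2, 4, 8) = 8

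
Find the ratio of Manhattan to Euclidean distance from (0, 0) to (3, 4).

L1 = |0 - 3| + |0 - 4| = 3 + 4 = 7
L2 = √(3² + 4²) = √25 = 5
L1 ≥ L2 always (equality iff movement is along one axis); L1 > L2 here.
Ratio L1/L2 = 7/5 = 1.4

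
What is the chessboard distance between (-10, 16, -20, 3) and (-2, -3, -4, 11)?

max(|x_i - y_i|) = max(|-10 - (-2)|, |16 - (-3)|, |-20 - (-4)|, |3 - 11|) = max(8, 19, 16, 8) = 19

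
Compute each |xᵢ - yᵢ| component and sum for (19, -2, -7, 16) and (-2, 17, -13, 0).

Σ|x_i - y_i| = |19 - (-2)| + |-2 - 17| + |-7 - (-13)| + |16 - 0| = 21 + 19 + 6 + 16 = 62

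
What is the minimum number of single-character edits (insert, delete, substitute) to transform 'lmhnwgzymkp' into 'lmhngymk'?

Let D[i][j] be the edit distance between the first i characters of 'lmhnwgzymkp' and the first j characters of 'lmhngymk', with D[i][0] = i, D[0][j] = j, and D[i][j] = D[i-1][j-1] if the characters match, else 1 + min(D[i-1][j], D[i][j-1], D[i-1][j-1]). Filling the table (rows: prefixes of 'lmhnwgzymkp', columns: prefixes of 'lmhngymk'):
     ε  l  m  h  n  g  y  m  k
  ε  0  1  2  3  4  5  6  7  8
  l  1  0  1  2  3  4  5  6  7
  m  2  1  0  1  2  3  4  5  6
  h  3  2  1  0  1  2  3  4  5
  n  4  3  2  1  0  1  2  3  4
  w  5  4  3  2  1  1  2  3  4
  g  6  5  4  3  2  1  2  3  4
  z  7  6  5  4  3  2  2  3  4
  y  8  7  6  5  4  3  2  3  4
  m  9  8  7  6  5  4  3  2  3
  k 10  9  8  7  6  5  4  3  2
  p 11 10  9  8  7  6  5  4  3
The bottom-right entry gives D[11][8] = 3, so no sequence of fewer than 3 edits works. Backtracking through the table gives one optimal edit sequence (3 edits):
  lmhnwgzymkp → lmhngzymkp (del w @5)
  lmhngzymkp → lmhngymkp (del z @6)
  lmhngymkp → lmhngymk (del p @9)
Edit distance = 3.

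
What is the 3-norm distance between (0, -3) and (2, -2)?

(Σ|x_i - y_i|^3)^(1/3) = (|0 - 2|^3 + |-3 - (-2)|^3)^(1/3)
= (2^3 + 1^3)^(1/3) = (8 + 1)^(1/3) = (9)^(1/3) ≈ 2.0801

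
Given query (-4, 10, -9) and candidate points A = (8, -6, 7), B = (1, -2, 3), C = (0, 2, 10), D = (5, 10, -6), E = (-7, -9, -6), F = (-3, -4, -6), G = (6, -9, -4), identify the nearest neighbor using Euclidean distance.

Distances: d(A) ≈ 25.6125, d(B) ≈ 17.6918, d(C) = 21, d(D) ≈ 9.4868, d(E) ≈ 19.4679, d(F) ≈ 14.3527, d(G) ≈ 22.0454. Nearest: D = (5, 10, -6) with distance 9.4868.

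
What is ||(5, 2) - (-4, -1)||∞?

max(|x_i - y_i|) = max(|5 - (-4)|, |2 - (-1)|) = max(9, 3) = 9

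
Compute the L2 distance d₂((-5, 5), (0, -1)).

√(Σ(x_i - y_i)²) = √((-5 - 0)² + (5 - (-1))²)
= √((-5)² + 6²) = √(25 + 36) = √61 ≈ 7.8102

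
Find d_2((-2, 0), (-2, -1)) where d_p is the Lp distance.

(Σ|x_i - y_i|^2)^(1/2) = (|-2 - (-2)|^2 + |0 - (-1)|^2)^(1/2)
= (0^2 + 1^2)^(1/2) = (0 + 1)^(1/2) = (1)^(1/2) = 1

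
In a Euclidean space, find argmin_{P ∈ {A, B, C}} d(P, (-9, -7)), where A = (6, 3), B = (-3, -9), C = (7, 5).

Distances: d(A) ≈ 18.0278, d(B) ≈ 6.3246, d(C) = 20. Nearest: B = (-3, -9) with distance 6.3246.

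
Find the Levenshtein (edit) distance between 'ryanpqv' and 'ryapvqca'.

Let D[i][j] be the edit distance between the first i characters of 'ryanpqv' and the first j characters of 'ryapvqca', with D[i][0] = i, D[0][j] = j, and D[i][j] = D[i-1][j-1] if the characters match, else 1 + min(D[i-1][j], D[i][j-1], D[i-1][j-1]). Filling the table (rows: prefixes of 'ryanpqv', columns: prefixes of 'ryapvqca'):
     ε  r  y  a  p  v  q  c  a
  ε  0  1  2  3  4  5  6  7  8
  r  1  0  1  2  3  4  5  6  7
  y  2  1  0  1  2  3  4  5  6
  a  3  2  1  0  1  2  3  4  5
  n  4  3  2  1  1  2  3  4  5
  p  5  4  3  2  1  2  3  4  5
  q  6  5  4  3  2  2  2  3  4
  v  7  6  5  4  3  2  3  3  4
The bottom-right entry gives D[7][8] = 4, so no sequence of fewer than 4 edits works. Backtracking through the table gives one optimal edit sequence (4 edits):
  ryanpqv → ryappqv (sub n→p @4)
  ryappqv → ryapvqv (sub p→v @5)
  ryapvqv → ryapvqcv (ins c @7)
  ryapvqcv → ryapvqca (sub v→a @8)
Edit distance = 4.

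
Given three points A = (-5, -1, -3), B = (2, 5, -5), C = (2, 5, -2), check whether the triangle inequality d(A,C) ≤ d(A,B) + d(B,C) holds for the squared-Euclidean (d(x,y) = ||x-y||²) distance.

d(A,B) = 7² + 6² + 2² = 89, d(B,C) = 0² + 0² + 3² = 9, d(A,C) = 7² + 6² + 1² = 86.
d(A,C) = 86 ≤ 89 + 9 = 98. Triangle inequality is satisfied.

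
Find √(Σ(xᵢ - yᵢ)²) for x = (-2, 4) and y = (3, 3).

√(Σ(x_i - y_i)²) = √((-2 - 3)² + (4 - 3)²)
= √((-5)² + 1²) = √(25 + 1) = √26 ≈ 5.099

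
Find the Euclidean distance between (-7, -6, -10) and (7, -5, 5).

√(Σ(x_i - y_i)²) = √((-7 - 7)² + (-6 - (-5))² + (-10 - 5)²)
= √((-14)² + (-1)² + (-15)²) = √(196 + 1 + 225) = √422 ≈ 20.5426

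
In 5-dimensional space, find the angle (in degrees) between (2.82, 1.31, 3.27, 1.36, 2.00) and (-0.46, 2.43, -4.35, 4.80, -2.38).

With u = (2.82, 1.31, 3.27, 1.36, 2.00), v = (-0.46, 2.43, -4.35, 4.80, -2.38):
u·v = 2.82·(-0.46) + 1.31·2.43 + 3.27·(-4.35) + 1.36·4.8 + 2·(-2.38) = (-1.2972) + 3.1833 + (-14.2245) + 6.528 + (-4.76) = -10.5704.
|u| = √(2.82² + 1.31² + 3.27² + 1.36² + 2²) = √(7.9524 + 1.7161 + 10.6929 + 1.8496 + 4) = √26.211, |v| = √((-0.46)² + 2.43² + (-4.35)² + 4.8² + (-2.38)²) = √(0.2116 + 5.9049 + 18.9225 + 23.04 + 5.6644) = √53.7434.
cos θ = (u·v)/(|u||v|) = -10.5704/(√26.211·√53.7434) ≈ -0.281635
θ = arccos(-0.281635) ≈ 106.36°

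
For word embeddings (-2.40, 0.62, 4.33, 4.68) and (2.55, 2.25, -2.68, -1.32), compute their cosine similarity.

With u = (-2.40, 0.62, 4.33, 4.68), v = (2.55, 2.25, -2.68, -1.32):
u·v = (-2.4)·2.55 + 0.62·2.25 + 4.33·(-2.68) + 4.68·(-1.32) = (-6.12) + 1.395 + (-11.6044) + (-6.1776) = -22.507.
|u| = √((-2.4)² + 0.62² + 4.33² + 4.68²) = √(5.76 + 0.3844 + 18.7489 + 21.9024) = √46.7957, |v| = √(2.55² + 2.25² + (-2.68)² + (-1.32)²) = √(6.5025 + 5.0625 + 7.1824 + 1.7424) = √20.4898.
cos θ = (u·v)/(|u||v|) = -22.507/(√46.7957·√20.4898) ≈ -0.7269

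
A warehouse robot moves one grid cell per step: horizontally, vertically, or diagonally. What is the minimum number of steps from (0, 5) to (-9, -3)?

max(|x_i - y_i|) = max(|0 - (-9)|, |5 - (-3)|) = max(9, 8) = 9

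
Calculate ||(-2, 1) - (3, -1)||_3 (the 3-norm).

(Σ|x_i - y_i|^3)^(1/3) = (|-2 - 3|^3 + |1 - (-1)|^3)^(1/3)
= (5^3 + 2^3)^(1/3) = (125 + 8)^(1/3) = (133)^(1/3) ≈ 5.1045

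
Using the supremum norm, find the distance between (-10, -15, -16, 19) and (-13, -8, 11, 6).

max(|x_i - y_i|) = max(|-10 - (-13)|, |-15 - (-8)|, |-16 - 11|, |19 - 6|) = max(3, 7, 27, 13) = 27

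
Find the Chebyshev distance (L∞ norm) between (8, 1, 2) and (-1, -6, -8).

max(|x_i - y_i|) = max(|8 - (-1)|, |1 - (-6)|, |2 - (-8)|) = max(9, 7, 10) = 10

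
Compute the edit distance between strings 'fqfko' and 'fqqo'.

Let D[i][j] be the edit distance between the first i characters of 'fqfko' and the first j characters of 'fqqo', with D[i][0] = i, D[0][j] = j, and D[i][j] = D[i-1][j-1] if the characters match, else 1 + min(D[i-1][j], D[i][j-1], D[i-1][j-1]). Filling the table (rows: prefixes of 'fqfko', columns: prefixes of 'fqqo'):
     ε  f  q  q  o
  ε  0  1  2  3  4
  f  1  0  1  2  3
  q  2  1  0  1  2
  f  3  2  1  1  2
  k  4  3  2  2  2
  o  5  4  3  3  2
The bottom-right entry gives D[5][4] = 2, so no sequence of fewer than 2 edits works. Backtracking through the table gives one optimal edit sequence (2 edits):
  fqfko → fqko (del f @3)
  fqko → fqqo (sub k→q @3)
Edit distance = 2.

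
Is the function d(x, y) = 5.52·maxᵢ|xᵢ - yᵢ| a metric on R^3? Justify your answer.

Yes. The L∞ (Chebyshev) norm induces a metric on R^3, and multiplying a metric by a positive constant 5.52 > 0 preserves all four axioms: non-negativity (5.52·||x-y|| ≥ 0), identity (5.52·||x-y|| = 0 ⟺ ||x-y|| = 0 ⟺ x = y), symmetry (||x-y|| = ||y-x||), and the triangle inequality (5.52·||x-z|| ≤ 5.52·||x-y|| + 5.52·||y-z||). So d is a metric.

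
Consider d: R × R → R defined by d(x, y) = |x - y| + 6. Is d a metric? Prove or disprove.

No. d fails identity of indiscernibles (specifically d(x,x) = 0): d(5, 5) = |5 - 5| + 6 = 0 + 6 = 6 ≠ 0.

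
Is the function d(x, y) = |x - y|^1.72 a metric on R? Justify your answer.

No. d(x,y) = |x-y|^1.72 fails the triangle inequality since p = 1.72 > 1. Counterexample: x = -4, y = 1, z = 2. d(x,z) = |-4 - 2|^1.72 = 6^1.72 ≈ 21.7982, but d(x,y) + d(y,z) = 5^1.72 + 1^1.72 ≈ 15.9305 + 1 = 16.9305. Since 21.7982 > 16.9305, the triangle inequality is violated.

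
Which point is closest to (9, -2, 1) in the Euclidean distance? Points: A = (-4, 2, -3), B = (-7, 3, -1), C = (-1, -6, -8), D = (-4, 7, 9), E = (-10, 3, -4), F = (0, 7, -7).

Distances: d(A) ≈ 14.1774, d(B) ≈ 16.8819, d(C) ≈ 14.0357, d(D) ≈ 17.72, d(E) ≈ 20.2731, d(F) ≈ 15.0333. Nearest: C = (-1, -6, -8) with distance 14.0357.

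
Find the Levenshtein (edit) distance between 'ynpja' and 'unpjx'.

Let D[i][j] be the edit distance between the first i characters of 'ynpja' and the first j characters of 'unpjx', with D[i][0] = i, D[0][j] = j, and D[i][j] = D[i-1][j-1] if the characters match, else 1 + min(D[i-1][j], D[i][j-1], D[i-1][j-1]). Filling the table (rows: prefixes of 'ynpja', columns: prefixes of 'unpjx'):
     ε  u  n  p  j  x
  ε  0  1  2  3  4  5
  y  1  1  2  3  4  5
  n  2  2  1  2  3  4
  p  3  3  2  1  2  3
  j  4  4  3  2  1  2
  a  5  5  4  3  2  2
The bottom-right entry gives D[5][5] = 2, so no sequence of fewer than 2 edits works. Backtracking through the table gives one optimal edit sequence (2 edits):
  ynpja → unpja (sub y→u @1)
  unpja → unpjx (sub a→x @5)
Edit distance = 2.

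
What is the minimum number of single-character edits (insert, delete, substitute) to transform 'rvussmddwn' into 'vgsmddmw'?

Let D[i][j] be the edit distance between the first i characters of 'rvussmddwn' and the first j characters of 'vgsmddmw', with D[i][0] = i, D[0][j] = j, and D[i][j] = D[i-1][j-1] if the characters match, else 1 + min(D[i-1][j], D[i][j-1], D[i-1][j-1]). Filling the table (rows: prefixes of 'rvussmddwn', columns: prefixes of 'vgsmddmw'):
     ε  v  g  s  m  d  d  m  w
  ε  0  1  2  3  4  5  6  7  8
  r  1  1  2  3  4  5  6  7  8
  v  2  1  2  3  4  5  6  7  8
  u  3  2  2  3  4  5  6  7  8
  s  4  3  3  2  3  4  5  6  7
  s  5  4  4  3  3  4  5  6  7
  m  6  5  5  4  3  4  5  5  6
  d  7  6  6  5  4  3  4  5  6
  d  8  7  7  6  5  4  3  4  5
  w  9  8  8  7  6  5  4  4  4
  n 10  9  9  8  7  6  5  5  5
The bottom-right entry gives D[10][8] = 5, so no sequence of fewer than 5 edits works. Backtracking through the table gives one optimal edit sequence (5 edits):
  rvussmddwn → vussmddwn (del r @1)
  vussmddwn → vssmddwn (del u @2)
  vssmddwn → vgsmddwn (sub s→g @2)
  vgsmddwn → vgsmddmn (sub w→m @7)
  vgsmddmn → vgsmddmw (sub n→w @8)
Edit distance = 5.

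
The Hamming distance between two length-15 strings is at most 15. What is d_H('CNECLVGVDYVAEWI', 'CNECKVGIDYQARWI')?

Differing positions: 5, 8, 11, 13. Hamming distance = 4. The maximum possible Hamming distance for length-15 strings is 15, so d_H/15 = 4/15 ≈ 0.2667.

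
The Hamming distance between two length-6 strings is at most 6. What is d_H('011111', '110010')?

Differing positions: 1, 3, 4, 6. Hamming distance = 4. The maximum possible Hamming distance for length-6 strings is 6, so d_H/6 = 4/6 ≈ 0.6667.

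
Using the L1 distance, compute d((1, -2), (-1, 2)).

Σ|x_i - y_i| = |1 - (-1)| + |-2 - 2| = 2 + 4 = 6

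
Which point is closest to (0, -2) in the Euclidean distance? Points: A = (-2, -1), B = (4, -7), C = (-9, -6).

Distances: d(A) ≈ 2.2361, d(B) ≈ 6.4031, d(C) ≈ 9.8489. Nearest: A = (-2, -1) with distance 2.2361.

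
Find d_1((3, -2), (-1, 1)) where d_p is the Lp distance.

Σ|x_i - y_i| = |3 - (-1)| + |-2 - 1| = 4 + 3 = 7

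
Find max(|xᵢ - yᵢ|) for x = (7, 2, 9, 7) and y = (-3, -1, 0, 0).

max(|x_i - y_i|) = max(|7 - (-3)|, |2 - (-1)|, |9 - 0|, |7 - 0|) = max(10, 3, 9, 7) = 10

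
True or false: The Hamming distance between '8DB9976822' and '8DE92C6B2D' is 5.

Differing positions: 3, 5, 6, 8, 10. Hamming distance = 5, so the claim is true.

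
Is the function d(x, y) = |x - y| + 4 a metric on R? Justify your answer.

No. d fails identity of indiscernibles (specifically d(x,x) = 0): d(6, 6) = |6 - 6| + 4 = 0 + 4 = 4 ≠ 0.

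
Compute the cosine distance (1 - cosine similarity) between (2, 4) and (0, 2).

With u = (2, 4), v = (0, 2):
u·v = 2·0 + 4·2 = 0 + 8 = 8.
|u| = √(2² + 4²) = √20, |v| = √(0² + 2²) = √4, so |u||v| = √(20·4) = √80.
cos θ = (u·v)/(|u||v|) = 8/√80 ≈ 0.8944
Cosine distance = 1 - cos θ ≈ 1 - 0.8944 = 0.1056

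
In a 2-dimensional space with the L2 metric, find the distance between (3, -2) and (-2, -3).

(Σ|x_i - y_i|^2)^(1/2) = (|3 - (-2)|^2 + |-2 - (-3)|^2)^(1/2)
= (5^2 + 1^2)^(1/2) = (25 + 1)^(1/2) = (26)^(1/2) ≈ 5.099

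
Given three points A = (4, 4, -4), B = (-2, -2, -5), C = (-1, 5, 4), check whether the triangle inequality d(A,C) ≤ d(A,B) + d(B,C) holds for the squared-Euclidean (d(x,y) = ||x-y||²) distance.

d(A,B) = 6² + 6² + 1² = 73, d(B,C) = 1² + 7² + 9² = 131, d(A,C) = 5² + 1² + 8² = 90.
d(A,C) = 90 ≤ 73 + 131 = 204. Triangle inequality is satisfied.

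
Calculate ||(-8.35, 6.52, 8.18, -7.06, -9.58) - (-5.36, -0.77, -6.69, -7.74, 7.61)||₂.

√(Σ(x_i - y_i)²) = √((-8.35 - (-5.36))² + (6.52 - (-0.77))² + (8.18 - (-6.69))² + (-7.06 - (-7.74))² + (-9.58 - 7.61)²)
= √((-2.99)² + 7.29² + 14.87² + 0.68² + (-17.19)²) = √(8.9401 + 53.1441 + 221.1169 + 0.4624 + 295.4961) = √579.1596 ≈ 24.0657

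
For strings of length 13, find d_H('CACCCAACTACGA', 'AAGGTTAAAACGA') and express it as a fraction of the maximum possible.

Differing positions: 1, 3, 4, 5, 6, 8, 9. Hamming distance = 7. The maximum possible Hamming distance for length-13 strings is 13, so d_H/13 = 7/13 ≈ 0.5385.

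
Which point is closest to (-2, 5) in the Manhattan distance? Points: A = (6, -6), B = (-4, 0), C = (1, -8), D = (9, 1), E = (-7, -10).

Distances: d(A) = 19, d(B) = 7, d(C) = 16, d(D) = 15, d(E) = 20. Nearest: B = (-4, 0) with distance 7.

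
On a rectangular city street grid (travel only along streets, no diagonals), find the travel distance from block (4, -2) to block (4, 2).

Σ|x_i - y_i| = |4 - 4| + |-2 - 2| = 0 + 4 = 4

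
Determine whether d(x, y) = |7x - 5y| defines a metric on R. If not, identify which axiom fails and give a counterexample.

No. d fails symmetry: d(6, 8) = |7·6 - 5·8| = |2| = 2, but d(8, 6) = |7·8 - 5·6| = |26| = 26. Since 2 ≠ 26, d(x,y) ≠ d(y,x) in general.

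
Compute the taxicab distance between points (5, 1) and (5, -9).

Σ|x_i - y_i| = |5 - 5| + |1 - (-9)| = 0 + 10 = 10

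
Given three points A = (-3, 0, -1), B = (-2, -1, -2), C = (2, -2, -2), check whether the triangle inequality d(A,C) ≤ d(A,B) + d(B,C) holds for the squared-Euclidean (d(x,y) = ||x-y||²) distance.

d(A,B) = 1² + 1² + 1² = 3, d(B,C) = 4² + 1² + 0² = 17, d(A,C) = 5² + 2² + 1² = 30.
d(A,C) = 30 > 3 + 17 = 20. Triangle inequality is VIOLATED. (Squared-Euclidean is not a metric — this is a counterexample.)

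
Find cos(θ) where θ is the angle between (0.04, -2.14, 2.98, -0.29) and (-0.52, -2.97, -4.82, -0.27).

With u = (0.04, -2.14, 2.98, -0.29), v = (-0.52, -2.97, -4.82, -0.27):
u·v = 0.04·(-0.52) + (-2.14)·(-2.97) + 2.98·(-4.82) + (-0.29)·(-0.27) = (-0.0208) + 6.3558 + (-14.3636) + 0.0783 = -7.9503.
|u| = √(0.04² + (-2.14)² + 2.98² + (-0.29)²) = √(0.0016 + 4.5796 + 8.8804 + 0.0841) = √13.5457, |v| = √((-0.52)² + (-2.97)² + (-4.82)² + (-0.27)²) = √(0.2704 + 8.8209 + 23.2324 + 0.0729) = √32.3966.
cos θ = (u·v)/(|u||v|) = -7.9503/(√13.5457·√32.3966) ≈ -0.3795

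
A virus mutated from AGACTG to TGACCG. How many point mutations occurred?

Differing positions: 1, 5. Hamming distance = 2.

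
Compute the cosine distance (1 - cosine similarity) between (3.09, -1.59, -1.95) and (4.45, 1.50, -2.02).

With u = (3.09, -1.59, -1.95), v = (4.45, 1.50, -2.02):
u·v = 3.09·4.45 + (-1.59)·1.5 + (-1.95)·(-2.02) = 13.7505 + (-2.385) + 3.939 = 15.3045.
|u| = √(3.09² + (-1.59)² + (-1.95)²) = √(9.5481 + 2.5281 + 3.8025) = √15.8787, |v| = √(4.45² + 1.5² + (-2.02)²) = √(19.8025 + 2.25 + 4.0804) = √26.1329.
cos θ = (u·v)/(|u||v|) = 15.3045/(√15.8787·√26.1329) ≈ 0.7513
Cosine distance = 1 - cos θ ≈ 1 - 0.7513 = 0.2487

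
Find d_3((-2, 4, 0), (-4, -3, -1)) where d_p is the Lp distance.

(Σ|x_i - y_i|^3)^(1/3) = (|-2 - (-4)|^3 + |4 - (-3)|^3 + |0 - (-1)|^3)^(1/3)
= (2^3 + 7^3 + 1^3)^(1/3) = (8 + 343 + 1)^(1/3) = (352)^(1/3) ≈ 7.0607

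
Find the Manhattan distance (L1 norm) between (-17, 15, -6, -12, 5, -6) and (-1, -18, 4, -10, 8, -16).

Σ|x_i - y_i| = |-17 - (-1)| + |15 - (-18)| + |-6 - 4| + |-12 - (-10)| + |5 - 8| + |-6 - (-16)| = 16 + 33 + 10 + 2 + 3 + 10 = 74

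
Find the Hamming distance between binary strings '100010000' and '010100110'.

Differing positions: 1, 2, 4, 5, 7, 8. Hamming distance = 6.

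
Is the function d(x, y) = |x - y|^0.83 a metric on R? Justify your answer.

Yes. With 0 < p = 0.83 ≤ 1, d(x,y) = |x-y|^0.83 is a metric on R. Non-negativity and symmetry are immediate; |x-y|^0.83 = 0 ⟺ |x-y| = 0 ⟺ x = y. For the triangle inequality, the function t ↦ t^0.83 is subadditive on [0,∞) when p ≤ 1, so |x-z|^0.83 ≤ (|x-y| + |y-z|)^0.83 ≤ |x-y|^0.83 + |y-z|^0.83.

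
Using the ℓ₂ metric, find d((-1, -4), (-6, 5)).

√(Σ(x_i - y_i)²) = √((-1 - (-6))² + (-4 - 5)²)
= √(5² + (-9)²) = √(25 + 81) = √106 ≈ 10.2956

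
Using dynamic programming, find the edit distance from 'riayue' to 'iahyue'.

Let D[i][j] be the edit distance between the first i characters of 'riayue' and the first j characters of 'iahyue', with D[i][0] = i, D[0][j] = j, and D[i][j] = D[i-1][j-1] if the characters match, else 1 + min(D[i-1][j], D[i][j-1], D[i-1][j-1]). Filling the table (rows: prefixes of 'riayue', columns: prefixes of 'iahyue'):
     ε  i  a  h  y  u  e
  ε  0  1  2  3  4  5  6
  r  1  1  2  3  4  5  6
  i  2  1  2  3  4  5  6
  a  3  2  1  2  3  4  5
  y  4  3  2  2  2  3  4
  u  5  4  3  3  3  2  3
  e  6  5  4  4  4  3  2
The bottom-right entry gives D[6][6] = 2, so no sequence of fewer than 2 edits works. Backtracking through the table gives one optimal edit sequence (2 edits):
  riayue → iayue (del r @1)
  iayue → iahyue (ins h @3)
Edit distance = 2.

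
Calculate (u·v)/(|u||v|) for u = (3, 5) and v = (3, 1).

With u = (3, 5), v = (3, 1):
u·v = 3·3 + 5·1 = 9 + 5 = 14.
|u| = √(3² + 5²) = √34, |v| = √(3² + 1²) = √10, so |u||v| = √(34·10) = √340.
cos θ = (u·v)/(|u||v|) = 14/√340 ≈ 0.7593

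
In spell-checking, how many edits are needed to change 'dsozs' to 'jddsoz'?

Let D[i][j] be the edit distance between the first i characters of 'dsozs' and the first j characters of 'jddsoz', with D[i][0] = i, D[0][j] = j, and D[i][j] = D[i-1][j-1] if the characters match, else 1 + min(D[i-1][j], D[i][j-1], D[i-1][j-1]). Filling the table (rows: prefixes of 'dsozs', columns: prefixes of 'jddsoz'):
     ε  j  d  d  s  o  z
  ε  0  1  2  3  4  5  6
  d  1  1  1  2  3  4  5
  s  2  2  2  2  2  3  4
  o  3  3  3  3  3  2  3
  z  4  4  4  4  4  3  2
  s  5  5  5  5  4  4  3
The bottom-right entry gives D[5][6] = 3, so no sequence of fewer than 3 edits works. Backtracking through the table gives one optimal edit sequence (3 edits):
  dsozs → jdsozs (ins j @1)
  jdsozs → jddsozs (ins d @2)
  jddsozs → jddsoz (del s @7)
Edit distance = 3.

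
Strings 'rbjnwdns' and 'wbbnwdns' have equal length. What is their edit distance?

Let D[i][j] be the edit distance between the first i characters of 'rbjnwdns' and the first j characters of 'wbbnwdns', with D[i][0] = i, D[0][j] = j, and D[i][j] = D[i-1][j-1] if the characters match, else 1 + min(D[i-1][j], D[i][j-1], D[i-1][j-1]). Filling the table (rows: prefixes of 'rbjnwdns', columns: prefixes of 'wbbnwdns'):
     ε  w  b  b  n  w  d  n  s
  ε  0  1  2  3  4  5  6  7  8
  r  1  1  2  3  4  5  6  7  8
  b  2  2  1  2  3  4  5  6  7
  j  3  3  2  2  3  4  5  6  7
  n  4  4  3  3  2  3  4  5  6
  w  5  4  4  4  3  2  3  4  5
  d  6  5  5  5  4  3  2  3  4
  n  7  6  6  6  5  4  3  2  3
  s  8  7  7  7  6  5  4  3  2
The bottom-right entry gives D[8][8] = 2, so no sequence of fewer than 2 edits works. Backtracking through the table gives one optimal edit sequence (2 edits):
  rbjnwdns → wbjnwdns (sub r→w @1)
  wbjnwdns → wbbnwdns (sub j→b @3)
Edit distance = 2.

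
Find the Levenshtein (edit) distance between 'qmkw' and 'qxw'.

Let D[i][j] be the edit distance between the first i characters of 'qmkw' and the first j characters of 'qxw', with D[i][0] = i, D[0][j] = j, and D[i][j] = D[i-1][j-1] if the characters match, else 1 + min(D[i-1][j], D[i][j-1], D[i-1][j-1]). Filling the table (rows: prefixes of 'qmkw', columns: prefixes of 'qxw'):
     ε  q  x  w
  ε  0  1  2  3
  q  1  0  1  2
  m  2  1  1  2
  k  3  2  2  2
  w  4  3  3  2
The bottom-right entry gives D[4][3] = 2, so no sequence of fewer than 2 edits works. Backtracking through the table gives one optimal edit sequence (2 edits):
  qmkw → qkw (del m @2)
  qkw → qxw (sub k→x @2)
Edit distance = 2.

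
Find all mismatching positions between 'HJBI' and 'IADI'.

Differing positions: 1, 2, 3. Hamming distance = 3.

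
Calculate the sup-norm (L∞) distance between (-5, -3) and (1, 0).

max(|x_i - y_i|) = max(|-5 - 1|, |-3 - 0|) = max(6, 3) = 6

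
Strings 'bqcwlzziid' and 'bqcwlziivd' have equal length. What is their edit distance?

Let D[i][j] be the edit distance between the first i characters of 'bqcwlzziid' and the first j characters of 'bqcwlziivd', with D[i][0] = i, D[0][j] = j, and D[i][j] = D[i-1][j-1] if the characters match, else 1 + min(D[i-1][j], D[i][j-1], D[i-1][j-1]). Filling the table (rows: prefixes of 'bqcwlzziid', columns: prefixes of 'bqcwlziivd'):
     ε  b  q  c  w  l  z  i  i  v  d
  ε  0  1  2  3  4  5  6  7  8  9 10
  b  1  0  1  2  3  4  5  6  7  8  9
  q  2  1  0  1  2  3  4  5  6  7  8
  c  3  2  1  0  1  2  3  4  5  6  7
  w  4  3  2  1  0  1  2  3  4  5  6
  l  5  4  3  2  1  0  1  2  3  4  5
  z  6  5  4  3  2  1  0  1  2  3  4
  z  7  6  5  4  3  2  1  1  2  3  4
  i  8  7  6  5  4  3  2  1  1  2  3
  i  9  8  7  6  5  4  3  2  1  2  3
  d 10  9  8  7  6  5  4  3  2  2  2
The bottom-right entry gives D[10][10] = 2, so no sequence of fewer than 2 edits works. Backtracking through the table gives one optimal edit sequence (2 edits):
  bqcwlzziid → bqcwlziiid (sub z→i @7)
  bqcwlziiid → bqcwlziivd (sub i→v @9)
Edit distance = 2.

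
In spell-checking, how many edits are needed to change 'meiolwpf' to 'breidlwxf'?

Let D[i][j] be the edit distance between the first i characters of 'meiolwpf' and the first j characters of 'breidlwxf', with D[i][0] = i, D[0][j] = j, and D[i][j] = D[i-1][j-1] if the characters match, else 1 + min(D[i-1][j], D[i][j-1], D[i-1][j-1]). Filling the table (rows: prefixes of 'meiolwpf', columns: prefixes of 'breidlwxf'):
     ε  b  r  e  i  d  l  w  x  f
  ε  0  1  2  3  4  5  6  7  8  9
  m  1  1  2  3  4  5  6  7  8  9
  e  2  2  2  2  3  4  5  6  7  8
  i  3  3  3  3  2  3  4  5  6  7
  o  4  4  4  4  3  3  4  5  6  7
  l  5  5  5  5  4  4  3  4  5  6
  w  6  6  6  6  5  5  4  3  4  5
  p  7  7  7  7  6  6  5  4  4  5
  f  8  8  8  8  7  7  6  5  5  4
The bottom-right entry gives D[8][9] = 4, so no sequence of fewer than 4 edits works. Backtracking through the table gives one optimal edit sequence (4 edits):
  meiolwpf → bmeiolwpf (ins b @1)
  bmeiolwpf → breiolwpf (sub m→r @2)
  breiolwpf → breidlwpf (sub o→d @5)
  breidlwpf → breidlwxf (sub p→x @8)
Edit distance = 4.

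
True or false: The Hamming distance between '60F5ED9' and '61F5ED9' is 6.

Differing positions: 2. Hamming distance = 1, so the claim that d_H = 6 is false.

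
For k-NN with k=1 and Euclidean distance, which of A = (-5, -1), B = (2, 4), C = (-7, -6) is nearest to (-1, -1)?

Distances: d(A) = 4, d(B) ≈ 5.831, d(C) ≈ 7.8102. Nearest: A = (-5, -1) with distance 4.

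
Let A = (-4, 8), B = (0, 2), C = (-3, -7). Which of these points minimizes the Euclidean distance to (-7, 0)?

Distances: d(A) ≈ 8.544, d(B) ≈ 7.2801, d(C) ≈ 8.0623. Nearest: B = (0, 2) with distance 7.2801.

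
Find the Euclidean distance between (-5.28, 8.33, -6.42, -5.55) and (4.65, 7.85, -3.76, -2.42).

√(Σ(x_i - y_i)²) = √((-5.28 - 4.65)² + (8.33 - 7.85)² + (-6.42 - (-3.76))² + (-5.55 - (-2.42))²)
= √((-9.93)² + 0.48² + (-2.66)² + (-3.13)²) = √(98.6049 + 0.2304 + 7.0756 + 9.7969) = √115.7078 ≈ 10.7568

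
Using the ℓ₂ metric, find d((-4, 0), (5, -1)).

√(Σ(x_i - y_i)²) = √((-4 - 5)² + (0 - (-1))²)
= √((-9)² + 1²) = √(81 + 1) = √82 ≈ 9.0554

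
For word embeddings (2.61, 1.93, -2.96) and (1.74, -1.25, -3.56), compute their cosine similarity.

With u = (2.61, 1.93, -2.96), v = (1.74, -1.25, -3.56):
u·v = 2.61·1.74 + 1.93·(-1.25) + (-2.96)·(-3.56) = 4.5414 + (-2.4125) + 10.5376 = 12.6665.
|u| = √(2.61² + 1.93² + (-2.96)²) = √(6.8121 + 3.7249 + 8.7616) = √19.2986, |v| = √(1.74² + (-1.25)² + (-3.56)²) = √(3.0276 + 1.5625 + 12.6736) = √17.2637.
cos θ = (u·v)/(|u||v|) = 12.6665/(√19.2986·√17.2637) ≈ 0.6939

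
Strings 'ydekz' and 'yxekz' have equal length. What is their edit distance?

Let D[i][j] be the edit distance between the first i characters of 'ydekz' and the first j characters of 'yxekz', with D[i][0] = i, D[0][j] = j, and D[i][j] = D[i-1][j-1] if the characters match, else 1 + min(D[i-1][j], D[i][j-1], D[i-1][j-1]). Filling the table (rows: prefixes of 'ydekz', columns: prefixes of 'yxekz'):
     ε  y  x  e  k  z
  ε  0  1  2  3  4  5
  y  1  0  1  2  3  4
  d  2  1  1  2  3  4
  e  3  2  2  1  2  3
  k  4  3  3  2  1  2
  z  5  4  4  3  2  1
The bottom-right entry gives D[5][5] = 1, so no sequence of fewer than 1 edit works. Backtracking through the table gives one optimal edit sequence (1 edit):
  ydekz → yxekz (sub d→x @2)
Edit distance = 1.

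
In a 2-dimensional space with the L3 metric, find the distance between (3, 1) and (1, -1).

(Σ|x_i - y_i|^3)^(1/3) = (|3 - 1|^3 + |1 - (-1)|^3)^(1/3)
= (2^3 + 2^3)^(1/3) = (8 + 8)^(1/3) = (16)^(1/3) ≈ 2.5198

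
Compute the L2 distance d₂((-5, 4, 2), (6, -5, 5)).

√(Σ(x_i - y_i)²) = √((-5 - 6)² + (4 - (-5))² + (2 - 5)²)
= √((-11)² + 9² + (-3)²) = √(121 + 81 + 9) = √211 ≈ 14.5258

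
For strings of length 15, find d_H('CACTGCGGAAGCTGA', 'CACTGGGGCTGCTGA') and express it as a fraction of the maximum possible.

Differing positions: 6, 9, 10. Hamming distance = 3. The maximum possible Hamming distance for length-15 strings is 15, so d_H/15 = 3/15 = 0.2.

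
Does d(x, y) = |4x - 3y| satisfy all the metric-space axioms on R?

No. d fails symmetry: d(3, 6) = |4·3 - 3·6| = |-6| = 6, but d(6, 3) = |4·6 - 3·3| = |15| = 15. Since 6 ≠ 15, d(x,y) ≠ d(y,x) in general.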